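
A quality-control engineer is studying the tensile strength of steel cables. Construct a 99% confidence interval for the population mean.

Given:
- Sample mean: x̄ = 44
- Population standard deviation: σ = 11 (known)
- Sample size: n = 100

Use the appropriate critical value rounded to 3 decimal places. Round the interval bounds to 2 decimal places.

The population standard deviation σ is known, so use a z-interval (standard normal critical value).

For 99% confidence, z* = 2.576 (from standard normal table)

Standard error: SE = σ/√n = 11/√100 = 1.100000

Margin of error: E = z* × SE = 2.576 × 1.100000 = 2.8336

Z-interval: x̄ ± E = 44 ± 2.8336 = (41.1664, 46.8336)

Rounded to 2 decimal places:

(41.17, 46.83)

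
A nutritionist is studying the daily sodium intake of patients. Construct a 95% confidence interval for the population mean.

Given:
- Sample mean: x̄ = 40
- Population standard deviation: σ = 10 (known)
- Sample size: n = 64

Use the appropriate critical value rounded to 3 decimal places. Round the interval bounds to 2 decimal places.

The population standard deviation σ is known, so use a z-interval (standard normal critical value).

For 95% confidence, z* = 1.96 (from standard normal table)

Standard error: SE = σ/√n = 10/√64 = 1.250000

Margin of error: E = z* × SE = 1.96 × 1.250000 = 2.4500

Z-interval: x̄ ± E = 40 ± 2.4500 = (37.5500, 42.4500)

Rounded to 2 decimal places:

(37.55, 42.45)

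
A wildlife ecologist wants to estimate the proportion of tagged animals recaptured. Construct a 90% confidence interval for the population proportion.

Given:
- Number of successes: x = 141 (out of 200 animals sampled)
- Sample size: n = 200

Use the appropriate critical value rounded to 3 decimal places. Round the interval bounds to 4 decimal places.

Sample proportion: p̂ = 141/200 = 0.705000

Check conditions for normal approximation:
  np̂ = 141 ≥ 10 ✓
  n(1-p̂) = 59 ≥ 10 ✓

The sample is large enough, so use a z-interval (normal approximation) for the proportion.

For 90% confidence, z* = 1.645 (from standard normal table)

Standard error: SE = √(p̂(1-p̂)/n) = √(0.705000×0.295000/200) = 0.03224709

Margin of error: E = z* × SE = 1.645 × 0.03224709 = 0.053046

Z-interval: p̂ ± E = 0.705000 ± 0.053046 = (0.651954, 0.758046)

Rounded to 4 decimal places:

(0.6520, 0.7580)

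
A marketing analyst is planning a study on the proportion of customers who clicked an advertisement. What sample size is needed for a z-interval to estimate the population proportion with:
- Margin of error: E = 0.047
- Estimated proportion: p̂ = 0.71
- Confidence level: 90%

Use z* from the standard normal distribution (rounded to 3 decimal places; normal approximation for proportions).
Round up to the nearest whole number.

Using z* for proportion z-interval (normal approximation).

For 90% confidence, z* = 1.645 (from standard normal table)

Sample size formula for proportion z-interval: n = z*²p̂(1-p̂)/E²

n = 1.645² × 0.71 × 0.29 / 0.047²
  = 2.706025 × 0.2059 / 0.002209
  = 252.2275

Round up to the nearest whole number: n = 253

253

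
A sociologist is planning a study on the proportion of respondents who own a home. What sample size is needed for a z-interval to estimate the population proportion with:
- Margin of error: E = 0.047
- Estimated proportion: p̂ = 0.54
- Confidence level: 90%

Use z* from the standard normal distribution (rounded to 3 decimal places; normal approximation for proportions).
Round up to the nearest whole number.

Using z* for proportion z-interval (normal approximation).

For 90% confidence, z* = 1.645 (from standard normal table)

Sample size formula for proportion z-interval: n = z*²p̂(1-p̂)/E²

n = 1.645² × 0.54 × 0.46 / 0.047²
  = 2.706025 × 0.2484 / 0.002209
  = 304.2900

Round up to the nearest whole number: n = 305

305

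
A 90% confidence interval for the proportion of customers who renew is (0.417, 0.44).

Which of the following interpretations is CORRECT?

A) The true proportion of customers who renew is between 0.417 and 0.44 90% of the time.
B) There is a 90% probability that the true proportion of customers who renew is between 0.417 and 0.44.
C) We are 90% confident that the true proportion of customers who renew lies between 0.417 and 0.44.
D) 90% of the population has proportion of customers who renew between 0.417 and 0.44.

A confidence interval represents our confidence in the procedure, not a probability statement about the parameter.

Key concept: If we repeated this sampling process many times and computed a 90% CI each time, about 90% of those intervals would contain the true population parameter.

For this specific interval (0.417, 0.44):
- Midpoint (point estimate): 0.4285
- Margin of error: 0.0115

The correct interpretation is the one stating confidence that the true parameter lies in the interval — option C.

C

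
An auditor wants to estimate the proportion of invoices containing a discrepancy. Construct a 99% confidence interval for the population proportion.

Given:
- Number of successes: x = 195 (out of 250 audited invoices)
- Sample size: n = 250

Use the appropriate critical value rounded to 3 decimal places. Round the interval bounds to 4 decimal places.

Sample proportion: p̂ = 195/250 = 0.780000

Check conditions for normal approximation:
  np̂ = 195 ≥ 10 ✓
  n(1-p̂) = 55 ≥ 10 ✓

The sample is large enough, so use a z-interval (normal approximation) for the proportion.

For 99% confidence, z* = 2.576 (from standard normal table)

Standard error: SE = √(p̂(1-p̂)/n) = √(0.780000×0.220000/250) = 0.02619924

Margin of error: E = z* × SE = 2.576 × 0.02619924 = 0.067489

Z-interval: p̂ ± E = 0.780000 ± 0.067489 = (0.712511, 0.847489)

Rounded to 4 decimal places:

(0.7125, 0.8475)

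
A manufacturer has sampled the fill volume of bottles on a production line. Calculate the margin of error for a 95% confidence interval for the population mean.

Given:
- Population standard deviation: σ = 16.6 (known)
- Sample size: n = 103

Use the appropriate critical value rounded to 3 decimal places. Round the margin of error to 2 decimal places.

The population standard deviation σ is known, so use the z-interval margin of error formula.

For 95% confidence, z* = 1.96 (from standard normal table)

Margin of error formula for z-interval: E = z* × σ/√n

E = 1.96 × 16.6/√103
  = 1.96 × 1.635647
  = 3.2059

Rounded to 2 decimal places:

3.21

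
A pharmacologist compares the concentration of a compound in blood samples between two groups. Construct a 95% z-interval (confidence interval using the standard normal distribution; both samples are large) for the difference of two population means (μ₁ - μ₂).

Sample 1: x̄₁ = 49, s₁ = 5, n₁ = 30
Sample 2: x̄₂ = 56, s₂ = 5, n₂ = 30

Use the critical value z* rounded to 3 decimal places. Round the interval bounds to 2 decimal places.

Both samples are large (n₁ = 30 ≥ 30, n₂ = 30 ≥ 30), so a z-interval for the difference of means applies.

Point estimate: x̄₁ - x̄₂ = 49 - 56 = -7

Standard error: SE = √(s₁²/n₁ + s₂²/n₂)
= √(5²/30 + 5²/30)
= √(0.833333 + 0.833333)
= 1.290994

For 95% confidence, z* = 1.96 (from standard normal table)
Margin of error: E = z* × SE = 1.96 × 1.290994 = 2.5303

Z-interval: (x̄₁ - x̄₂) ± E = -7 ± 2.5303 = (-9.5303, -4.4697)

Rounded to 2 decimal places:

(-9.53, -4.47)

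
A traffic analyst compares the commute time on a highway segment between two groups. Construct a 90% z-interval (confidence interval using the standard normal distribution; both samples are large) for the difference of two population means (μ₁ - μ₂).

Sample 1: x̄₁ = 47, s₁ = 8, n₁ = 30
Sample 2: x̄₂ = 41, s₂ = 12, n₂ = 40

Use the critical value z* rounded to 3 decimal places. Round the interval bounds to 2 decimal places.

Both samples are large (n₁ = 30 ≥ 30, n₂ = 40 ≥ 30), so a z-interval for the difference of means applies.

Point estimate: x̄₁ - x̄₂ = 47 - 41 = 6

Standard error: SE = √(s₁²/n₁ + s₂²/n₂)
= √(8²/30 + 12²/40)
= √(2.133333 + 3.600000)
= 2.394438

For 90% confidence, z* = 1.645 (from standard normal table)
Margin of error: E = z* × SE = 1.645 × 2.394438 = 3.9389

Z-interval: (x̄₁ - x̄₂) ± E = 6 ± 3.9389 = (2.0611, 9.9389)

Rounded to 2 decimal places:

(2.06, 9.94)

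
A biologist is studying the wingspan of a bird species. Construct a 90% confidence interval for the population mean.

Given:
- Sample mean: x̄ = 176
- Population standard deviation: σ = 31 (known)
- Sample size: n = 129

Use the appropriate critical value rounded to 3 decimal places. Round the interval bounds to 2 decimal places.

The population standard deviation σ is known, so use a z-interval (standard normal critical value).

For 90% confidence, z* = 1.645 (from standard normal table)

Standard error: SE = σ/√n = 31/√129 = 2.729398

Margin of error: E = z* × SE = 1.645 × 2.729398 = 4.4899

Z-interval: x̄ ± E = 176 ± 4.4899 = (171.5101, 180.4899)

Rounded to 2 decimal places:

(171.51, 180.49)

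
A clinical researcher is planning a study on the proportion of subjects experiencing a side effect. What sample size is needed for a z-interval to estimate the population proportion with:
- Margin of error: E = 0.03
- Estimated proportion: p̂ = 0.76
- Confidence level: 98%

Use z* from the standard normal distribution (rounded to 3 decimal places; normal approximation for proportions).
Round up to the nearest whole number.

Using z* for proportion z-interval (normal approximation).

For 98% confidence, z* = 2.326 (from standard normal table)

Sample size formula for proportion z-interval: n = z*²p̂(1-p̂)/E²

n = 2.326² × 0.76 × 0.24 / 0.03²
  = 5.410276 × 0.1824 / 0.0009
  = 1096.4826

Round up to the nearest whole number: n = 1097

1097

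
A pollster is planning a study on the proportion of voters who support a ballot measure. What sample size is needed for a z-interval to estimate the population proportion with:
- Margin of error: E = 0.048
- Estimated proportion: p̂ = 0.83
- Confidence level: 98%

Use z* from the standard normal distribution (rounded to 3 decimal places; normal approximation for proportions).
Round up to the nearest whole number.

Using z* for proportion z-interval (normal approximation).

For 98% confidence, z* = 2.326 (from standard normal table)

Sample size formula for proportion z-interval: n = z*²p̂(1-p̂)/E²

n = 2.326² × 0.83 × 0.17 / 0.048²
  = 5.410276 × 0.1411 / 0.002304
  = 331.3324

Round up to the nearest whole number: n = 332

332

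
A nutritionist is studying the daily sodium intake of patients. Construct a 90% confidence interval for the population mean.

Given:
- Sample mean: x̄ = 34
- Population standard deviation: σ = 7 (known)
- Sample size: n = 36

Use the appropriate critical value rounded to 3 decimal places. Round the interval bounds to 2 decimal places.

The population standard deviation σ is known, so use a z-interval (standard normal critical value).

For 90% confidence, z* = 1.645 (from standard normal table)

Standard error: SE = σ/√n = 7/√36 = 1.166667

Margin of error: E = z* × SE = 1.645 × 1.166667 = 1.9192

Z-interval: x̄ ± E = 34 ± 1.9192 = (32.0808, 35.9192)

Rounded to 2 decimal places:

(32.08, 35.92)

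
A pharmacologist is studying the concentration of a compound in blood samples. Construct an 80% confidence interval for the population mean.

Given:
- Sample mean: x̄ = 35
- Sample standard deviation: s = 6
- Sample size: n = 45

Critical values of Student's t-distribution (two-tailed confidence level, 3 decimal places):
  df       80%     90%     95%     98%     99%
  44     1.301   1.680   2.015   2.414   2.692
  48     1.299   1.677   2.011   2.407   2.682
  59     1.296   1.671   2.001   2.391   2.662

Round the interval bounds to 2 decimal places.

The population standard deviation σ is unknown (only the sample standard deviation s is given), so use a t-interval with df = n - 1 = 45 - 1 = 44.

For 80% confidence with df = 44, t* = 1.301 (from t-table)

Standard error: SE = s/√n = 6/√45 = 0.894427

Margin of error: E = t* × SE = 1.301 × 0.894427 = 1.1636

T-interval: x̄ ± E = 35 ± 1.1636 = (33.8364, 36.1636)

Rounded to 2 decimal places:

(33.84, 36.16)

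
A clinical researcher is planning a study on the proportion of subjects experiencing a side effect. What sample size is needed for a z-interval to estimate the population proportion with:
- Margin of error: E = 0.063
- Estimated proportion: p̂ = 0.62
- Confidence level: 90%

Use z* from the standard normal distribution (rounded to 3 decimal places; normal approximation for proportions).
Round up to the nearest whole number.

Using z* for proportion z-interval (normal approximation).

For 90% confidence, z* = 1.645 (from standard normal table)

Sample size formula for proportion z-interval: n = z*²p̂(1-p̂)/E²

n = 1.645² × 0.62 × 0.38 / 0.063²
  = 2.706025 × 0.2356 / 0.003969
  = 160.6298

Round up to the nearest whole number: n = 161

161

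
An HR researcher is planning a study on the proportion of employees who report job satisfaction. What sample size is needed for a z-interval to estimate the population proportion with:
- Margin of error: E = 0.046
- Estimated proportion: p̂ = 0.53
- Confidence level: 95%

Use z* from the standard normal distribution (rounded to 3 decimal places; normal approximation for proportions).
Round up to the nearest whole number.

Using z* for proportion z-interval (normal approximation).

For 95% confidence, z* = 1.96 (from standard normal table)

Sample size formula for proportion z-interval: n = z*²p̂(1-p̂)/E²

n = 1.96² × 0.53 × 0.47 / 0.046²
  = 3.8416 × 0.2491 / 0.002116
  = 452.2413

Round up to the nearest whole number: n = 453

453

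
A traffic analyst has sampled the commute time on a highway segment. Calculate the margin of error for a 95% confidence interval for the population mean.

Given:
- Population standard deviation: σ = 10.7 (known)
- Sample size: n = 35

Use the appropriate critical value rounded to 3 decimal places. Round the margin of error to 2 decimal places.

The population standard deviation σ is known, so use the z-interval margin of error formula.

For 95% confidence, z* = 1.96 (from standard normal table)

Margin of error formula for z-interval: E = z* × σ/√n

E = 1.96 × 10.7/√35
  = 1.96 × 1.808630
  = 3.5449

Rounded to 2 decimal places:

3.54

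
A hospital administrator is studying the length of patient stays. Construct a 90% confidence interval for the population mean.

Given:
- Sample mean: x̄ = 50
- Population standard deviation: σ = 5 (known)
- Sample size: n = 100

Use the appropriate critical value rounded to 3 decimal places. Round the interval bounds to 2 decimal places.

The population standard deviation σ is known, so use a z-interval (standard normal critical value).

For 90% confidence, z* = 1.645 (from standard normal table)

Standard error: SE = σ/√n = 5/√100 = 0.500000

Margin of error: E = z* × SE = 1.645 × 0.500000 = 0.8225

Z-interval: x̄ ± E = 50 ± 0.8225 = (49.1775, 50.8225)

Rounded to 2 decimal places:

(49.18, 50.82)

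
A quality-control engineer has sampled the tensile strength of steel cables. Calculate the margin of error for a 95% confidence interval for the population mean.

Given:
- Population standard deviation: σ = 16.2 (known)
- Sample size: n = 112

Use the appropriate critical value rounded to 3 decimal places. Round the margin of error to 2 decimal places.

The population standard deviation σ is known, so use the z-interval margin of error formula.

For 95% confidence, z* = 1.96 (from standard normal table)

Margin of error formula for z-interval: E = z* × σ/√n

E = 1.96 × 16.2/√112
  = 1.96 × 1.530756
  = 3.0003

Rounded to 2 decimal places:

3.00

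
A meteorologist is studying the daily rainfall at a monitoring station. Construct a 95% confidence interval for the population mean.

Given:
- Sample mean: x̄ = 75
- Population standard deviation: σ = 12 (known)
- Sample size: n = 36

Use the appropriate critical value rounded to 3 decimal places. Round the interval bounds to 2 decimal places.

The population standard deviation σ is known, so use a z-interval (standard normal critical value).

For 95% confidence, z* = 1.96 (from standard normal table)

Standard error: SE = σ/√n = 12/√36 = 2.000000

Margin of error: E = z* × SE = 1.96 × 2.000000 = 3.9200

Z-interval: x̄ ± E = 75 ± 3.9200 = (71.0800, 78.9200)

Rounded to 2 decimal places:

(71.08, 78.92)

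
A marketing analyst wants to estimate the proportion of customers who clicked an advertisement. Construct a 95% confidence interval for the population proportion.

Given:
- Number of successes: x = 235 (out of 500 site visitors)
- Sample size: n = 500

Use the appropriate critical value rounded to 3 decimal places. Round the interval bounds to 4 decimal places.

Sample proportion: p̂ = 235/500 = 0.470000

Check conditions for normal approximation:
  np̂ = 235 ≥ 10 ✓
  n(1-p̂) = 265 ≥ 10 ✓

The sample is large enough, so use a z-interval (normal approximation) for the proportion.

For 95% confidence, z* = 1.96 (from standard normal table)

Standard error: SE = √(p̂(1-p̂)/n) = √(0.470000×0.530000/500) = 0.02232039

Margin of error: E = z* × SE = 1.96 × 0.02232039 = 0.043748

Z-interval: p̂ ± E = 0.470000 ± 0.043748 = (0.426252, 0.513748)

Rounded to 4 decimal places:

(0.4263, 0.5137)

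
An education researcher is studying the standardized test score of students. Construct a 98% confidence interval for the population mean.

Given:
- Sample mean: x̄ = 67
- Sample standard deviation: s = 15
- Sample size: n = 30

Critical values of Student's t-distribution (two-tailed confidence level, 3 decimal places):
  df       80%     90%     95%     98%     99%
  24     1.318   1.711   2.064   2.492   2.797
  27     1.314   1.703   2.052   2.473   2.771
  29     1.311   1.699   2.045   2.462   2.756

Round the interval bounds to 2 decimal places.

The population standard deviation σ is unknown (only the sample standard deviation s is given), so use a t-interval with df = n - 1 = 30 - 1 = 29.

For 98% confidence with df = 29, t* = 2.462 (from t-table)

Standard error: SE = s/√n = 15/√30 = 2.738613

Margin of error: E = t* × SE = 2.462 × 2.738613 = 6.7425

T-interval: x̄ ± E = 67 ± 6.7425 = (60.2575, 73.7425)

Rounded to 2 decimal places:

(60.26, 73.74)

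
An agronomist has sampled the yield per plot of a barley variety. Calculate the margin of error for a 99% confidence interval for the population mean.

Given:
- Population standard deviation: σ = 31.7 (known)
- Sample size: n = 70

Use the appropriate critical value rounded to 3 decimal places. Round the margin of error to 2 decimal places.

The population standard deviation σ is known, so use the z-interval margin of error formula.

For 99% confidence, z* = 2.576 (from standard normal table)

Margin of error formula for z-interval: E = z* × σ/√n

E = 2.576 × 31.7/√70
  = 2.576 × 3.788875
  = 9.7601

Rounded to 2 decimal places:

9.76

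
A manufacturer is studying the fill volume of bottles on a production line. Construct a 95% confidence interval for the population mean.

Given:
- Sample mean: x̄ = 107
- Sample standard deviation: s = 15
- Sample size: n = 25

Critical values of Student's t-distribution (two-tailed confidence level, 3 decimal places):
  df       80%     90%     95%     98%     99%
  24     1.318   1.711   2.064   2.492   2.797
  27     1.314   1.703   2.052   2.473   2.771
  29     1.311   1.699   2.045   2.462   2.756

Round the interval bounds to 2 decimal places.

The population standard deviation σ is unknown (only the sample standard deviation s is given), so use a t-interval with df = n - 1 = 25 - 1 = 24.

For 95% confidence with df = 24, t* = 2.064 (from t-table)

Standard error: SE = s/√n = 15/√25 = 3.000000

Margin of error: E = t* × SE = 2.064 × 3.000000 = 6.1920

T-interval: x̄ ± E = 107 ± 6.1920 = (100.8080, 113.1920)

Rounded to 2 decimal places:

(100.81, 113.19)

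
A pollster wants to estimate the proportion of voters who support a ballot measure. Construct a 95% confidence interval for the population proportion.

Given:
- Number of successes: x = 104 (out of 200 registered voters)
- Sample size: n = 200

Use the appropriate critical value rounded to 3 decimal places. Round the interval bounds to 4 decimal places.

Sample proportion: p̂ = 104/200 = 0.520000

Check conditions for normal approximation:
  np̂ = 104 ≥ 10 ✓
  n(1-p̂) = 96 ≥ 10 ✓

The sample is large enough, so use a z-interval (normal approximation) for the proportion.

For 95% confidence, z* = 1.96 (from standard normal table)

Standard error: SE = √(p̂(1-p̂)/n) = √(0.520000×0.480000/200) = 0.03532704

Margin of error: E = z* × SE = 1.96 × 0.03532704 = 0.069241

Z-interval: p̂ ± E = 0.520000 ± 0.069241 = (0.450759, 0.589241)

Rounded to 4 decimal places:

(0.4508, 0.5892)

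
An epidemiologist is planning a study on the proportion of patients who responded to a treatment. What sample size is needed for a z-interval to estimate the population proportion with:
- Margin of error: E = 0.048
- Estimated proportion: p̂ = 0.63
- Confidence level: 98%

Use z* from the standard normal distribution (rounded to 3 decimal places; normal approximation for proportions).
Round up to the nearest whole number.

Using z* for proportion z-interval (normal approximation).

For 98% confidence, z* = 2.326 (from standard normal table)

Sample size formula for proportion z-interval: n = z*²p̂(1-p̂)/E²

n = 2.326² × 0.63 × 0.37 / 0.048²
  = 5.410276 × 0.2331 / 0.002304
  = 547.3678

Round up to the nearest whole number: n = 548

548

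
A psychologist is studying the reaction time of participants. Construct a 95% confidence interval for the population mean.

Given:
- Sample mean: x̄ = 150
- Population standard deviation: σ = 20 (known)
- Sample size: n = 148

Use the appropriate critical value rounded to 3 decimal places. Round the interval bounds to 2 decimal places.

The population standard deviation σ is known, so use a z-interval (standard normal critical value).

For 95% confidence, z* = 1.96 (from standard normal table)

Standard error: SE = σ/√n = 20/√148 = 1.643990

Margin of error: E = z* × SE = 1.96 × 1.643990 = 3.2222

Z-interval: x̄ ± E = 150 ± 3.2222 = (146.7778, 153.2222)

Rounded to 2 decimal places:

(146.78, 153.22)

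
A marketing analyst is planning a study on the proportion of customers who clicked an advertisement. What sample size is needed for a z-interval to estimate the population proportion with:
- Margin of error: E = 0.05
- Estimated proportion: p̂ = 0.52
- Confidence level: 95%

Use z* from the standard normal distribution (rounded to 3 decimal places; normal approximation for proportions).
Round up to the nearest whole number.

Using z* for proportion z-interval (normal approximation).

For 95% confidence, z* = 1.96 (from standard normal table)

Sample size formula for proportion z-interval: n = z*²p̂(1-p̂)/E²

n = 1.96² × 0.52 × 0.48 / 0.05²
  = 3.8416 × 0.2496 / 0.0025
  = 383.5453

Round up to the nearest whole number: n = 384

384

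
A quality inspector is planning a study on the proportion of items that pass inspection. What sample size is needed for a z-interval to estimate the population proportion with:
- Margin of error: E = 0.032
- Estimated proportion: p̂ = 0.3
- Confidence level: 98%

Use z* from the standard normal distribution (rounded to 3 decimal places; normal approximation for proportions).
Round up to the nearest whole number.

Using z* for proportion z-interval (normal approximation).

For 98% confidence, z* = 2.326 (from standard normal table)

Sample size formula for proportion z-interval: n = z*²p̂(1-p̂)/E²

n = 2.326² × 0.3 × 0.7 / 0.032²
  = 5.410276 × 0.21 / 0.001024
  = 1109.5293

Round up to the nearest whole number: n = 1110

1110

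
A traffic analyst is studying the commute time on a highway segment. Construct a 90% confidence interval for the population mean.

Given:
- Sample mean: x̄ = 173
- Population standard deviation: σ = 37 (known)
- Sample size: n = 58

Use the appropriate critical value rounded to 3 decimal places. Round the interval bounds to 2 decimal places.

The population standard deviation σ is known, so use a z-interval (standard normal critical value).

For 90% confidence, z* = 1.645 (from standard normal table)

Standard error: SE = σ/√n = 37/√58 = 4.858338

Margin of error: E = z* × SE = 1.645 × 4.858338 = 7.9920

Z-interval: x̄ ± E = 173 ± 7.9920 = (165.0080, 180.9920)

Rounded to 2 decimal places:

(165.01, 180.99)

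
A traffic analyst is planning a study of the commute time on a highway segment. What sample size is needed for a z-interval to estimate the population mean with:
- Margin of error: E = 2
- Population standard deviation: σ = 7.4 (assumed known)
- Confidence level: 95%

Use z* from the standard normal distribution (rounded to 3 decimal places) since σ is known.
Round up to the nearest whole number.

Using z* since population σ is known (z-interval formula).

For 95% confidence, z* = 1.96 (from standard normal table)

Sample size formula for z-interval: n = (z*σ/E)²

n = (1.96 × 7.4 / 2)²
  = (7.252000)²
  = 52.5915

Round up to the nearest whole number: n = 53

53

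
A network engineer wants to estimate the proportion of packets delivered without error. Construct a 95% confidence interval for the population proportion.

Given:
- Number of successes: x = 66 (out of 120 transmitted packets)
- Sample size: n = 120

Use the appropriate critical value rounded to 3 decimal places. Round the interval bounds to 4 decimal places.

Sample proportion: p̂ = 66/120 = 0.550000

Check conditions for normal approximation:
  np̂ = 66 ≥ 10 ✓
  n(1-p̂) = 54 ≥ 10 ✓

The sample is large enough, so use a z-interval (normal approximation) for the proportion.

For 95% confidence, z* = 1.96 (from standard normal table)

Standard error: SE = √(p̂(1-p̂)/n) = √(0.550000×0.450000/120) = 0.04541476

Margin of error: E = z* × SE = 1.96 × 0.04541476 = 0.089013

Z-interval: p̂ ± E = 0.550000 ± 0.089013 = (0.460987, 0.639013)

Rounded to 4 decimal places:

(0.4610, 0.6390)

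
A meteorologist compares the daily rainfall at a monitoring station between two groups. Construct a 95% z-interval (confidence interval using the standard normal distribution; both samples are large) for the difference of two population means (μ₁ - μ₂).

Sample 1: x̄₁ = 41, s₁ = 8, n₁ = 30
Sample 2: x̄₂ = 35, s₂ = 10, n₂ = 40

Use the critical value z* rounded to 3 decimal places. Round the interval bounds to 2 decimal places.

Both samples are large (n₁ = 30 ≥ 30, n₂ = 40 ≥ 30), so a z-interval for the difference of means applies.

Point estimate: x̄₁ - x̄₂ = 41 - 35 = 6

Standard error: SE = √(s₁²/n₁ + s₂²/n₂)
= √(8²/30 + 10²/40)
= √(2.133333 + 2.500000)
= 2.152518

For 95% confidence, z* = 1.96 (from standard normal table)
Margin of error: E = z* × SE = 1.96 × 2.152518 = 4.2189

Z-interval: (x̄₁ - x̄₂) ± E = 6 ± 4.2189 = (1.7811, 10.2189)

Rounded to 2 decimal places:

(1.78, 10.22)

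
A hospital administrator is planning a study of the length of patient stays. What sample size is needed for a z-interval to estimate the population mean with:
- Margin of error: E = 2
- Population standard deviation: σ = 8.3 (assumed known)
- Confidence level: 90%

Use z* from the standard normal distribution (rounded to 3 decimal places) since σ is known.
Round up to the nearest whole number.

Using z* since population σ is known (z-interval formula).

For 90% confidence, z* = 1.645 (from standard normal table)

Sample size formula for z-interval: n = (z*σ/E)²

n = (1.645 × 8.3 / 2)²
  = (6.826750)²
  = 46.6045

Round up to the nearest whole number: n = 47

47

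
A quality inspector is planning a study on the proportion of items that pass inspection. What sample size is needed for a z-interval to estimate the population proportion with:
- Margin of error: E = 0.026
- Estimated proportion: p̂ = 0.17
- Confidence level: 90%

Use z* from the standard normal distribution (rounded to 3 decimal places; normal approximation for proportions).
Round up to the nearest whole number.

Using z* for proportion z-interval (normal approximation).

For 90% confidence, z* = 1.645 (from standard normal table)

Sample size formula for proportion z-interval: n = z*²p̂(1-p̂)/E²

n = 1.645² × 0.17 × 0.83 / 0.026²
  = 2.706025 × 0.1411 / 0.000676
  = 564.8227

Round up to the nearest whole number: n = 565

565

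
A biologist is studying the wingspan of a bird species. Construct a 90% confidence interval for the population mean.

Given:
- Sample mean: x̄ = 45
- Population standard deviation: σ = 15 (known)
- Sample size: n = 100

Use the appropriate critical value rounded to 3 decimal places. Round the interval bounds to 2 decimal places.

The population standard deviation σ is known, so use a z-interval (standard normal critical value).

For 90% confidence, z* = 1.645 (from standard normal table)

Standard error: SE = σ/√n = 15/√100 = 1.500000

Margin of error: E = z* × SE = 1.645 × 1.500000 = 2.4675

Z-interval: x̄ ± E = 45 ± 2.4675 = (42.5325, 47.4675)

Rounded to 2 decimal places:

(42.53, 47.47)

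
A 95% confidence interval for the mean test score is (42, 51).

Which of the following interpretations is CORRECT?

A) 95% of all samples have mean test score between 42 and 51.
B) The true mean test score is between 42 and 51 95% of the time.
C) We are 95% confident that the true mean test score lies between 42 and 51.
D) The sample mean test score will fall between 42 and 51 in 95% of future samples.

A confidence interval represents our confidence in the procedure, not a probability statement about the parameter.

Key concept: If we repeated this sampling process many times and computed a 95% CI each time, about 95% of those intervals would contain the true population parameter.

For this specific interval (42, 51):
- Midpoint (point estimate): 46.5
- Margin of error: 4.5

The correct interpretation is the one stating confidence that the true parameter lies in the interval — option C.

C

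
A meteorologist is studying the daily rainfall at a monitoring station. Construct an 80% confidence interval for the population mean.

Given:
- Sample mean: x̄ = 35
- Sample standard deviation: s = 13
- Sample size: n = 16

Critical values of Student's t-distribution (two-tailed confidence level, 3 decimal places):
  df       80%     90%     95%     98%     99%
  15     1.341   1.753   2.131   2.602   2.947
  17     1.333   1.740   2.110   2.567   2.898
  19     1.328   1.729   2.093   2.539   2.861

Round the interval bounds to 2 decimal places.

The population standard deviation σ is unknown (only the sample standard deviation s is given), so use a t-interval with df = n - 1 = 16 - 1 = 15.

For 80% confidence with df = 15, t* = 1.341 (from t-table)

Standard error: SE = s/√n = 13/√16 = 3.250000

Margin of error: E = t* × SE = 1.341 × 3.250000 = 4.3582

T-interval: x̄ ± E = 35 ± 4.3582 = (30.6418, 39.3582)

Rounded to 2 decimal places:

(30.64, 39.36)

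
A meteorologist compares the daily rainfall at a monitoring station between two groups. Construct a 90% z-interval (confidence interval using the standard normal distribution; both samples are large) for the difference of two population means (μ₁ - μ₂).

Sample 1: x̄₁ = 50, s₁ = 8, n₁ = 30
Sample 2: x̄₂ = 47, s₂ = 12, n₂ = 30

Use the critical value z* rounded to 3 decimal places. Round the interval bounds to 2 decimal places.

Both samples are large (n₁ = 30 ≥ 30, n₂ = 30 ≥ 30), so a z-interval for the difference of means applies.

Point estimate: x̄₁ - x̄₂ = 50 - 47 = 3

Standard error: SE = √(s₁²/n₁ + s₂²/n₂)
= √(8²/30 + 12²/30)
= √(2.133333 + 4.800000)
= 2.633122

For 90% confidence, z* = 1.645 (from standard normal table)
Margin of error: E = z* × SE = 1.645 × 2.633122 = 4.3315

Z-interval: (x̄₁ - x̄₂) ± E = 3 ± 4.3315 = (-1.3315, 7.3315)

Rounded to 2 decimal places:

(-1.33, 7.33)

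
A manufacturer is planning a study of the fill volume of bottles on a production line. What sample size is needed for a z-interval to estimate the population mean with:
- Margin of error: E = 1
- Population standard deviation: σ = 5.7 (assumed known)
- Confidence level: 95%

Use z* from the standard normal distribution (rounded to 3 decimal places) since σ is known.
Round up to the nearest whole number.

Using z* since population σ is known (z-interval formula).

For 95% confidence, z* = 1.96 (from standard normal table)

Sample size formula for z-interval: n = (z*σ/E)²

n = (1.96 × 5.7 / 1)²
  = (11.172000)²
  = 124.8136

Round up to the nearest whole number: n = 125

125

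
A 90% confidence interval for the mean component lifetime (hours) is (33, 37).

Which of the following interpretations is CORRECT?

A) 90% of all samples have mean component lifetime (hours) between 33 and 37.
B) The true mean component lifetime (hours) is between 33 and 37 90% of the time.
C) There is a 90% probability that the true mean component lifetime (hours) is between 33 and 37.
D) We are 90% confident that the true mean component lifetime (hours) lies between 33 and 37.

A confidence interval represents our confidence in the procedure, not a probability statement about the parameter.

Key concept: If we repeated this sampling process many times and computed a 90% CI each time, about 90% of those intervals would contain the true population parameter.

For this specific interval (33, 37):
- Midpoint (point estimate): 35
- Margin of error: 2

The correct interpretation is the one stating confidence that the true parameter lies in the interval — option D.

D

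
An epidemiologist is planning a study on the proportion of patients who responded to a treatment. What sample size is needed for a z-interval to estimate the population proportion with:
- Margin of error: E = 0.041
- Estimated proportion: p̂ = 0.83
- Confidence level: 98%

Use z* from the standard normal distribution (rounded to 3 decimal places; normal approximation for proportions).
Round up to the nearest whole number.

Using z* for proportion z-interval (normal approximation).

For 98% confidence, z* = 2.326 (from standard normal table)

Sample size formula for proportion z-interval: n = z*²p̂(1-p̂)/E²

n = 2.326² × 0.83 × 0.17 / 0.041²
  = 5.410276 × 0.1411 / 0.001681
  = 454.1285

Round up to the nearest whole number: n = 455

455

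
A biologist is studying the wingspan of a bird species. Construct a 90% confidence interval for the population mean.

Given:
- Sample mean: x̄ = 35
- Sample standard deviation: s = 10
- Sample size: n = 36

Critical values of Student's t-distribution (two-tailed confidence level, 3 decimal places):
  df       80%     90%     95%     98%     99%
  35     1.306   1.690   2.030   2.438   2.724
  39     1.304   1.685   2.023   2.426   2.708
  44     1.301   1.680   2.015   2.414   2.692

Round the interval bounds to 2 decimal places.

The population standard deviation σ is unknown (only the sample standard deviation s is given), so use a t-interval with df = n - 1 = 36 - 1 = 35.

For 90% confidence with df = 35, t* = 1.690 (from t-table)

Standard error: SE = s/√n = 10/√36 = 1.666667

Margin of error: E = t* × SE = 1.690 × 1.666667 = 2.8167

T-interval: x̄ ± E = 35 ± 2.8167 = (32.1833, 37.8167)

Rounded to 2 decimal places:

(32.18, 37.82)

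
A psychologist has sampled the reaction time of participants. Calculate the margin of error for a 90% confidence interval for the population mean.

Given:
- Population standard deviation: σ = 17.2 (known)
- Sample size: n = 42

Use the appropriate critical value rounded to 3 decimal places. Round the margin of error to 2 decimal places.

The population standard deviation σ is known, so use the z-interval margin of error formula.

For 90% confidence, z* = 1.645 (from standard normal table)

Margin of error formula for z-interval: E = z* × σ/√n

E = 1.645 × 17.2/√42
  = 1.645 × 2.654018
  = 4.3659

Rounded to 2 decimal places:

4.37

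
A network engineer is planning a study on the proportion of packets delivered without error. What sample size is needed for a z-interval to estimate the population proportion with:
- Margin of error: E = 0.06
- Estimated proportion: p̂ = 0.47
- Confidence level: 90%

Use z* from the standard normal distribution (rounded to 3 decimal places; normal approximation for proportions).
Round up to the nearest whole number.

Using z* for proportion z-interval (normal approximation).

For 90% confidence, z* = 1.645 (from standard normal table)

Sample size formula for proportion z-interval: n = z*²p̂(1-p̂)/E²

n = 1.645² × 0.47 × 0.53 / 0.06²
  = 2.706025 × 0.2491 / 0.0036
  = 187.2419

Round up to the nearest whole number: n = 188

188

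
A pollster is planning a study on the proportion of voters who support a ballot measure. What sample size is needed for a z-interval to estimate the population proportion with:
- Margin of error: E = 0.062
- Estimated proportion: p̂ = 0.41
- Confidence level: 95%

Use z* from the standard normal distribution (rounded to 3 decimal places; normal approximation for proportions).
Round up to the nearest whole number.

Using z* for proportion z-interval (normal approximation).

For 95% confidence, z* = 1.96 (from standard normal table)

Sample size formula for proportion z-interval: n = z*²p̂(1-p̂)/E²

n = 1.96² × 0.41 × 0.59 / 0.062²
  = 3.8416 × 0.2419 / 0.003844
  = 241.7490

Round up to the nearest whole number: n = 242

242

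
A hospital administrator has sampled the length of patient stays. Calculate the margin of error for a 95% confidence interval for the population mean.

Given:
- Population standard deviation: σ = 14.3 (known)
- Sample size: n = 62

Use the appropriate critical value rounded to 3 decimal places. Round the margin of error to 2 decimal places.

The population standard deviation σ is known, so use the z-interval margin of error formula.

For 95% confidence, z* = 1.96 (from standard normal table)

Margin of error formula for z-interval: E = z* × σ/√n

E = 1.96 × 14.3/√62
  = 1.96 × 1.816102
  = 3.5596

Rounded to 2 decimal places:

3.56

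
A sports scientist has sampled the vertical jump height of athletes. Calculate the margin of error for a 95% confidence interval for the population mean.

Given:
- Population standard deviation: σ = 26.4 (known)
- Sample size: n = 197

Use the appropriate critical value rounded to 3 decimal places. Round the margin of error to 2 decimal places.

The population standard deviation σ is known, so use the z-interval margin of error formula.

For 95% confidence, z* = 1.96 (from standard normal table)

Margin of error formula for z-interval: E = z* × σ/√n

E = 1.96 × 26.4/√197
  = 1.96 × 1.880922
  = 3.6866

Rounded to 2 decimal places:

3.69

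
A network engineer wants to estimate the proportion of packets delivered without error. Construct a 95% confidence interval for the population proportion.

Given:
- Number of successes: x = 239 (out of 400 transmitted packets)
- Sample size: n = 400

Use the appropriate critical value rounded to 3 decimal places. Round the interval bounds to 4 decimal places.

Sample proportion: p̂ = 239/400 = 0.597500

Check conditions for normal approximation:
  np̂ = 239 ≥ 10 ✓
  n(1-p̂) = 161 ≥ 10 ✓

The sample is large enough, so use a z-interval (normal approximation) for the proportion.

For 95% confidence, z* = 1.96 (from standard normal table)

Standard error: SE = √(p̂(1-p̂)/n) = √(0.597500×0.402500/400) = 0.02452008

Margin of error: E = z* × SE = 1.96 × 0.02452008 = 0.048059

Z-interval: p̂ ± E = 0.597500 ± 0.048059 = (0.549441, 0.645559)

Rounded to 4 decimal places:

(0.5494, 0.6456)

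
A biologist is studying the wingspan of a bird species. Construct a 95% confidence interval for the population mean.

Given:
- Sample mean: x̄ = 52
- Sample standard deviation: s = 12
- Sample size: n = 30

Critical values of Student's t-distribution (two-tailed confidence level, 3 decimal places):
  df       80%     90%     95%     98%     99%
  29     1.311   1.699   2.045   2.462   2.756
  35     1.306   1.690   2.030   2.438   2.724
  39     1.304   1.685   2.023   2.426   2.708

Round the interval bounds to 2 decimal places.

The population standard deviation σ is unknown (only the sample standard deviation s is given), so use a t-interval with df = n - 1 = 30 - 1 = 29.

For 95% confidence with df = 29, t* = 2.045 (from t-table)

Standard error: SE = s/√n = 12/√30 = 2.190890

Margin of error: E = t* × SE = 2.045 × 2.190890 = 4.4804

T-interval: x̄ ± E = 52 ± 4.4804 = (47.5196, 56.4804)

Rounded to 2 decimal places:

(47.52, 56.48)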